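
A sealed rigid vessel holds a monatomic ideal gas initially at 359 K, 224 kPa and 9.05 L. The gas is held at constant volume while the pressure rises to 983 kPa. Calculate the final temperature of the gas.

Isochoric: V stays 9.05 L; P/T = const ⇒ T₂ = 1580 K, P₂ = 983 kPa.

1580 K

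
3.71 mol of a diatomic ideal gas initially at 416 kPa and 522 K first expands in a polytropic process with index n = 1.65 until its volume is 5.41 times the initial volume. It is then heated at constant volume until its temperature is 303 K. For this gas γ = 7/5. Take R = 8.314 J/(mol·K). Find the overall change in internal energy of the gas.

-16900 J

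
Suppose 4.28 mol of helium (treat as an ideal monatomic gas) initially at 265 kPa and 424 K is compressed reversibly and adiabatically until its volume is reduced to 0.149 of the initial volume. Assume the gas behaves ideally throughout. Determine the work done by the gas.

-57900 J

V₁ = nRT₁/P₁ = 4.28×8.314×424/265 = 56.9 L.
Adiabatic: TV^(γ−1) = const ⇒ T₂ = 424×(6.71)^0.667 = 1510 K; PV^γ = const ⇒ P₂ = 6330 kPa.
ΔU = nCvΔT = 4.28×12.5×(1510−424) = 57900 J.
Q = 0 for an adiabatic process, so W = −ΔU = -57900 J.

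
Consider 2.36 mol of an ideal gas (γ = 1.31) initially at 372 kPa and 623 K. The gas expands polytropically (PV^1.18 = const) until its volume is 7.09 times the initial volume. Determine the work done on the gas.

-20200 J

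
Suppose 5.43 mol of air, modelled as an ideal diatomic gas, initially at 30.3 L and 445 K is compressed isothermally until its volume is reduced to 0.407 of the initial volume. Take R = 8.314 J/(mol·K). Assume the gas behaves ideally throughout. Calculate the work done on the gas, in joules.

P₁ = nRT₁/V₁ = 5.43×8.314×445/30.3 = 663 kPa.
Isothermal: T stays 445 K; PV = const ⇒ V₂ = 12.3 L, P₂ = 1630 kPa.
W = nRT ln(V₂/V₁) = 5.43×8.314×445×ln(0.407) = -18100 J.
Work done on the gas = −W_by = 18100 J.

18100 J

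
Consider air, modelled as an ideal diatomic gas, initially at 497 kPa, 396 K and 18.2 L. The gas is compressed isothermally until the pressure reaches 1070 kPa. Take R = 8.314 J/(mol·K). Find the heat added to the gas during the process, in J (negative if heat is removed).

n = P₁V₁/(RT₁) = 497×18.2/(8.314×396) = 2.75 mol.
Isothermal: T stays 396 K; PV = const ⇒ V₂ = 8.45 L, P₂ = 1070 kPa.
ΔU = 0 (ideal gas, T constant).
W = nRT ln(V₂/V₁) = 2.75×8.314×396×ln(0.464) = -6940 J.
Q = ΔU + W = -6940 J.

-6940 J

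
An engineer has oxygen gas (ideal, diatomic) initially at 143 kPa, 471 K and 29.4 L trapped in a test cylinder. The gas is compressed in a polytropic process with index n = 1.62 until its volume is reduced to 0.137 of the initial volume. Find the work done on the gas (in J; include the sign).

n = P₁V₁/(RT₁) = 143×29.4/(8.314×471) = 1.07 mol.
Polytropic n=1.62: T₂ = T₁(V₁/V₂)^(n−1) = 471×(7.30)^0.62 = 1620 K; P₂ = P₁(V₁/V₂)^n = 3580 kPa.
W = (P₁V₁−P₂V₂)/(n−1) = (143×29.4−3580×4.03)/0.62 = -16500 J.
Work done on the gas = −W_by = 16500 J.

16500 J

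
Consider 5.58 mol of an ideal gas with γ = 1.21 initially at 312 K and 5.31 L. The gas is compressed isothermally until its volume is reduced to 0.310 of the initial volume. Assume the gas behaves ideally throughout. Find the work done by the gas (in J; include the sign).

-17000 J

P₁ = nRT₁/V₁ = 5.58×8.314×312/5.31 = 2730 kPa.
Isothermal: T stays 312 K; PV = const ⇒ V₂ = 1.65 L, P₂ = 8790 kPa.
W = nRT ln(V₂/V₁) = 5.58×8.314×312×ln(0.310) = -17000 J.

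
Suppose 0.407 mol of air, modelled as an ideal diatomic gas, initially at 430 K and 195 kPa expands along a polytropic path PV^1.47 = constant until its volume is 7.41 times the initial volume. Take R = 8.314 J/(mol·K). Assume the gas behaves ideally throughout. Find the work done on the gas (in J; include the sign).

-1890 J

V₁ = nRT₁/P₁ = 0.407×8.314×430/195 = 7.46 L.
Polytropic n=1.47: T₂ = T₁(V₁/V₂)^(n−1) = 430×(0.135)^0.47 = 168 K; P₂ = P₁(V₁/V₂)^n = 10.3 kPa.
W = (P₁V₁−P₂V₂)/(n−1) = (195×7.46−10.3×55.3)/0.47 = 1890 J.
Work done on the gas = −W_by = -1890 J.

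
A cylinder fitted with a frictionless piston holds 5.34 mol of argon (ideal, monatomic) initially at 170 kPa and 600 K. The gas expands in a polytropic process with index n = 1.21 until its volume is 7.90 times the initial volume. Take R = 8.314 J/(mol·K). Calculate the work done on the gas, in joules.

-44700 J

V₁ = nRT₁/P₁ = 5.34×8.314×600/170 = 157 L.
Polytropic n=1.21: T₂ = T₁(V₁/V₂)^(n−1) = 600×(0.127)^0.21 = 389 K; P₂ = P₁(V₁/V₂)^n = 13.9 kPa.
W = (P₁V₁−P₂V₂)/(n−1) = (170×157−13.9×1240)/0.21 = 44700 J.
Work done on the gas = −W_by = -44700 J.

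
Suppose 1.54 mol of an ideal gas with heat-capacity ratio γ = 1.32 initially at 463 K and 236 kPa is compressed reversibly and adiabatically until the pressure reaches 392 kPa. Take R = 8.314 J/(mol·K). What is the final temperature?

524 K

V₁ = nRT₁/P₁ = 1.54×8.314×463/236 = 25.1 L.
Adiabatic: T₂/T₁ = (P₂/P₁)^((γ−1)/γ) ⇒ T₂ = 463×(1.66)^0.242 = 524 K; V₂ = 17.1 L.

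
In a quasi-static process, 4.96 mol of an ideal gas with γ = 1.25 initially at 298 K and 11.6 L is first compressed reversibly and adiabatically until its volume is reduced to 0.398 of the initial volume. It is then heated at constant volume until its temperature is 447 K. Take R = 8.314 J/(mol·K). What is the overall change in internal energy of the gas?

P₁ = nRT₁/V₁ = 4.96×8.314×298/11.6 = 1060 kPa.
Step 1 — Adiabatic: TV^(γ−1) = const ⇒ T₂ = 298×(2.51)^0.250 = 375 K; PV^γ = const ⇒ P₂ = 3350 kPa.
ΔU = nCvΔT = 4.96×33.3×(375−298) = 12700 J.
Q = 0 for an adiabatic process, so W = −ΔU = -12700 J.
State after step 1: P = 3350 kPa, V = 4.62 L, T = 375 K.
Step 2 — Isochoric: V stays 4.62 L; P/T = const ⇒ T₂ = 447 K, P₂ = 3990 kPa.
W = 0 (no volume change).
ΔU = nCvΔT = 4.96×33.3×(447−375) = 11800 J.
Q = ΔU = 11800 J.
Net over both steps: W = -12700 J, Q = 11800 J, ΔU = 24600 J.

24600 J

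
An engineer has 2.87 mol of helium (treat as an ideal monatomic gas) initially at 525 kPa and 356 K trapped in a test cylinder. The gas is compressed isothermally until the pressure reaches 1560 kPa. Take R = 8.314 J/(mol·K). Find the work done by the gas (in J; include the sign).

-9250 J

V₁ = nRT₁/P₁ = 2.87×8.314×356/525 = 16.2 L.
Isothermal: T stays 356 K; PV = const ⇒ V₂ = 5.45 L, P₂ = 1560 kPa.
W = nRT ln(V₂/V₁) = 2.87×8.314×356×ln(0.337) = -9250 J.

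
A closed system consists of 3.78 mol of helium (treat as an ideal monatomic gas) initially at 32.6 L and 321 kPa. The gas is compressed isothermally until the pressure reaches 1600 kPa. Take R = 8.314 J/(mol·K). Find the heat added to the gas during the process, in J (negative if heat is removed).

T₁ = P₁V₁/(nR) = 321×32.6/(3.78×8.314) = 333 K.
Isothermal: T stays 333 K; PV = const ⇒ V₂ = 6.54 L, P₂ = 1600 kPa.
ΔU = 0 (ideal gas, T constant).
W = nRT ln(V₂/V₁) = 3.78×8.314×333×ln(0.201) = -16800 J.
Q = ΔU + W = -16800 J.

-16800 J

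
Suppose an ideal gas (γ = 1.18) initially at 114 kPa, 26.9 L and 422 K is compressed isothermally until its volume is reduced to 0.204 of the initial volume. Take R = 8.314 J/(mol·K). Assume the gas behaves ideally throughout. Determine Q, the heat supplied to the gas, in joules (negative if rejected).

-4870 J

n = P₁V₁/(RT₁) = 114×26.9/(8.314×422) = 0.874 mol.
Isothermal: T stays 422 K; PV = const ⇒ V₂ = 5.49 L, P₂ = 559 kPa.
ΔU = 0 (ideal gas, T constant).
W = nRT ln(V₂/V₁) = 0.874×8.314×422×ln(0.204) = -4870 J.
Q = ΔU + W = -4870 J.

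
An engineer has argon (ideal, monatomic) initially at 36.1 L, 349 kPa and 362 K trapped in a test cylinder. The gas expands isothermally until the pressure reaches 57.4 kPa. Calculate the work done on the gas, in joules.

-22700 J

n = P₁V₁/(RT₁) = 349×36.1/(8.314×362) = 4.19 mol.
Isothermal: T stays 362 K; PV = const ⇒ V₂ = 219 L, P₂ = 57.4 kPa.
W = nRT ln(V₂/V₁) = 4.19×8.314×362×ln(6.08) = 22700 J.
Work done on the gas = −W_by = -22700 J.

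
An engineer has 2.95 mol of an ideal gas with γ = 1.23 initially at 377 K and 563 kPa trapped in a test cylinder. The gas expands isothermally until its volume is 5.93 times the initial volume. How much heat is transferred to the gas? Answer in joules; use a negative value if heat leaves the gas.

V₁ = nRT₁/P₁ = 2.95×8.314×377/563 = 16.4 L.
Isothermal: T stays 377 K; PV = const ⇒ V₂ = 97.4 L, P₂ = 94.9 kPa.
ΔU = 0 (ideal gas, T constant).
W = nRT ln(V₂/V₁) = 2.95×8.314×377×ln(5.93) = 16500 J.
Q = ΔU + W = 16500 J.

16500 J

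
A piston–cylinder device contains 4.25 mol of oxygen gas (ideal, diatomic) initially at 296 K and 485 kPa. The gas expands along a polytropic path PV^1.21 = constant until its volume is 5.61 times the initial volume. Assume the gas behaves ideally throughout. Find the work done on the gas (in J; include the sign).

-15100 J

V₁ = nRT₁/P₁ = 4.25×8.314×296/485 = 21.6 L.
Polytropic n=1.21: T₂ = T₁(V₁/V₂)^(n−1) = 296×(0.178)^0.21 = 206 K; P₂ = P₁(V₁/V₂)^n = 60.2 kPa.
W = (P₁V₁−P₂V₂)/(n−1) = (485×21.6−60.2×121)/0.21 = 15100 J.
Work done on the gas = −W_by = -15100 J.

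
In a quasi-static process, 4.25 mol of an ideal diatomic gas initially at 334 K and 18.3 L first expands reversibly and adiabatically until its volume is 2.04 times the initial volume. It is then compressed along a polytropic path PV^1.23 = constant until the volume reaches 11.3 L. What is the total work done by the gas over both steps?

-4880 J

P₁ = nRT₁/V₁ = 4.25×8.314×334/18.3 = 645 kPa.
Step 1 — Adiabatic: TV^(γ−1) = const ⇒ T₂ = 334×(0.490)^0.400 = 251 K; PV^γ = const ⇒ P₂ = 238 kPa.
ΔU = nCvΔT = 4.25×20.8×(251−334) = -7320 J.
Q = 0 for an adiabatic process, so W = −ΔU = 7320 J.
State after step 1: P = 238 kPa, V = 37.3 L, T = 251 K.
Step 2 — Polytropic n=1.23: T₂ = T₁(V₁/V₂)^(n−1) = 251×(3.30)^0.23 = 331 K; P₂ = P₁(V₁/V₂)^n = 1030 kPa.
W = (P₁V₁−P₂V₂)/(n−1) = (238×37.3−1030×11.3)/0.23 = -12200 J.
ΔU = nCvΔT = 4.25×20.8×(331−251) = 7020 J.
Q = ΔU + W = -5190 J.
Net over both steps: W = -4880 J, Q = -5190 J, ΔU = -303 J.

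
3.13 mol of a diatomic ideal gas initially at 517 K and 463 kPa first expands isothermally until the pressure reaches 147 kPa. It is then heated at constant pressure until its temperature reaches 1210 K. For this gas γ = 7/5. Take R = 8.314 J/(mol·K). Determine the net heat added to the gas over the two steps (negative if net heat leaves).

V₁ = nRT₁/P₁ = 3.13×8.314×517/463 = 29.1 L.
Step 1 — Isothermal: T stays 517 K; PV = const ⇒ V₂ = 91.5 L, P₂ = 147 kPa.
ΔU = 0 (ideal gas, T constant).
W = nRT ln(V₂/V₁) = 3.13×8.314×517×ln(3.15) = 15400 J.
Q = ΔU + W = 15400 J.
State after step 1: P = 147 kPa, V = 91.5 L, T = 517 K.
Step 2 — Isobaric: P stays 147 kPa; V/T = const ⇒ T₂ = 1210 K, V₂ = 214 L.
W = PΔV = 147×(214−91.5) kPa·L = 18000 J.
ΔU = nCvΔT = 3.13×20.8×(1210−517) = 45100 J.
Q = ΔU + W = nCpΔT = 63100 J.
Net over both steps: W = 33500 J, Q = 78600 J, ΔU = 45100 J.

78600 J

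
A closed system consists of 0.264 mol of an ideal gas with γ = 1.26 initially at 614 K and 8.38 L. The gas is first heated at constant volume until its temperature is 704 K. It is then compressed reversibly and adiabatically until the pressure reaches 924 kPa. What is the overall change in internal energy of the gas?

P₁ = nRT₁/V₁ = 0.264×8.314×614/8.38 = 161 kPa.
Step 1 — Isochoric: V stays 8.38 L; P/T = const ⇒ T₂ = 704 K, P₂ = 184 kPa.
W = 0 (no volume change).
ΔU = nCvΔT = 0.264×32.0×(704−614) = 760 J.
Q = ΔU = 760 J.
State after step 1: P = 184 kPa, V = 8.38 L, T = 704 K.
Step 2 — Adiabatic: T₂/T₁ = (P₂/P₁)^((γ−1)/γ) ⇒ T₂ = 704×(5.01)^0.206 = 982 K; V₂ = 2.33 L.
ΔU = nCvΔT = 0.264×32.0×(982−704) = 2340 J.
Q = 0 for an adiabatic process, so W = −ΔU = -2340 J.
Net over both steps: W = -2340 J, Q = 760 J, ΔU = 3100 J.

3100 J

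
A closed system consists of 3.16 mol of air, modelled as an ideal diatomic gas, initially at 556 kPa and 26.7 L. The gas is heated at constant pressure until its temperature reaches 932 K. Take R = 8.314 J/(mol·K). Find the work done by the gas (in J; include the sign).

9640 J

T₁ = P₁V₁/(nR) = 556×26.7/(3.16×8.314) = 565 K.
Isobaric: P stays 556 kPa; V/T = const ⇒ T₂ = 932 K, V₂ = 44.0 L.
W = PΔV = 556×(44.0−26.7) kPa·L = 9640 J.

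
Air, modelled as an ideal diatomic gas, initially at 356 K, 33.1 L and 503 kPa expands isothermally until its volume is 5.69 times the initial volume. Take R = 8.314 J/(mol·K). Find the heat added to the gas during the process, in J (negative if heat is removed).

28900 J

n = P₁V₁/(RT₁) = 503×33.1/(8.314×356) = 5.63 mol.
Isothermal: T stays 356 K; PV = const ⇒ V₂ = 188 L, P₂ = 88.4 kPa.
ΔU = 0 (ideal gas, T constant).
W = nRT ln(V₂/V₁) = 5.63×8.314×356×ln(5.69) = 28900 J.
Q = ΔU + W = 28900 J.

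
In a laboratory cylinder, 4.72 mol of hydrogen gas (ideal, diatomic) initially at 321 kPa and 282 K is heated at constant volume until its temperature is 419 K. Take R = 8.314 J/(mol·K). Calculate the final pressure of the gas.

477 kPa

V₁ = nRT₁/P₁ = 4.72×8.314×282/321 = 34.5 L.
Isochoric: V stays 34.5 L; P/T = const ⇒ T₂ = 419 K, P₂ = 477 kPa.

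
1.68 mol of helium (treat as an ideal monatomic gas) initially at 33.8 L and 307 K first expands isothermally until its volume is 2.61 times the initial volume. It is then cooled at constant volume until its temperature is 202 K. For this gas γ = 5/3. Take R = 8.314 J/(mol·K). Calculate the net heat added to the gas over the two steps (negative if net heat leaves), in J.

1910 J

P₁ = nRT₁/V₁ = 1.68×8.314×307/33.8 = 127 kPa.
Step 1 — Isothermal: T stays 307 K; PV = const ⇒ V₂ = 88.2 L, P₂ = 48.6 kPa.
ΔU = 0 (ideal gas, T constant).
W = nRT ln(V₂/V₁) = 1.68×8.314×307×ln(2.61) = 4110 J.
Q = ΔU + W = 4110 J.
State after step 1: P = 48.6 kPa, V = 88.2 L, T = 307 K.
Step 2 — Isochoric: V stays 88.2 L; P/T = const ⇒ T₂ = 202 K, P₂ = 32.0 kPa.
W = 0 (no volume change).
ΔU = nCvΔT = 1.68×12.5×(202−307) = -2200 J.
Q = ΔU = -2200 J.
Net over both steps: W = 4110 J, Q = 1910 J, ΔU = -2200 J.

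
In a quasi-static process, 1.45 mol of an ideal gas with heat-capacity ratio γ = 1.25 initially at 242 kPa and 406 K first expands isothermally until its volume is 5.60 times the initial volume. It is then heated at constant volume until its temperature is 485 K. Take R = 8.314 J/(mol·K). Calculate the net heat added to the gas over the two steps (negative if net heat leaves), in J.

12200 J

V₁ = nRT₁/P₁ = 1.45×8.314×406/242 = 20.2 L.
Step 1 — Isothermal: T stays 406 K; PV = const ⇒ V₂ = 113 L, P₂ = 43.2 kPa.
ΔU = 0 (ideal gas, T constant).
W = nRT ln(V₂/V₁) = 1.45×8.314×406×ln(5.60) = 8430 J.
Q = ΔU + W = 8430 J.
State after step 1: P = 43.2 kPa, V = 113 L, T = 406 K.
Step 2 — Isochoric: V stays 113 L; P/T = const ⇒ T₂ = 485 K, P₂ = 51.6 kPa.
W = 0 (no volume change).
ΔU = nCvΔT = 1.45×33.3×(485−406) = 3810 J.
Q = ΔU = 3810 J.
Net over both steps: W = 8430 J, Q = 12200 J, ΔU = 3810 J.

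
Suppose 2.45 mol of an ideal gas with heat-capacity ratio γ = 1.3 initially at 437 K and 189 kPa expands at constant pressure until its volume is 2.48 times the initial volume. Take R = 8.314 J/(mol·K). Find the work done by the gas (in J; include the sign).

V₁ = nRT₁/P₁ = 2.45×8.314×437/189 = 47.1 L.
Isobaric: P stays 189 kPa; V/T = const ⇒ T₂ = 1080 K, V₂ = 117 L.
W = PΔV = 189×(117−47.1) kPa·L = 13200 J.

13200 J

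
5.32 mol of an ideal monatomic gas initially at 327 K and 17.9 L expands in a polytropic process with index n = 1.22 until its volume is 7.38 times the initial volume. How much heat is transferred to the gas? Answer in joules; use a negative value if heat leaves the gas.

P₁ = nRT₁/V₁ = 5.32×8.314×327/17.9 = 808 kPa.
Polytropic n=1.22: T₂ = T₁(V₁/V₂)^(n−1) = 327×(0.136)^0.22 = 211 K; P₂ = P₁(V₁/V₂)^n = 70.5 kPa.
W = (P₁V₁−P₂V₂)/(n−1) = (808×17.9−70.5×132)/0.22 = 23400 J.
ΔU = nCvΔT = 5.32×12.5×(211−327) = -7720 J.
Q = ΔU + W = 15700 J.

15700 J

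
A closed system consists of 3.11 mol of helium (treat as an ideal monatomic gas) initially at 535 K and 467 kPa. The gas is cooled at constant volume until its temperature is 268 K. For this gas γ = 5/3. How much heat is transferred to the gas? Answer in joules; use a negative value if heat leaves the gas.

V₁ = nRT₁/P₁ = 3.11×8.314×535/467 = 29.6 L.
Isochoric: V stays 29.6 L; P/T = const ⇒ T₂ = 268 K, P₂ = 234 kPa.
W = 0 (no volume change).
ΔU = nCvΔT = 3.11×12.5×(268−535) = -10400 J.
Q = ΔU = -10400 J.

-10400 J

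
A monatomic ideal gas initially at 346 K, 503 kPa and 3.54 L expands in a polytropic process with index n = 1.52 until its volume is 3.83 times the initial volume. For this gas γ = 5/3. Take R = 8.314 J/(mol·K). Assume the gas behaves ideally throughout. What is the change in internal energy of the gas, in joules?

n = P₁V₁/(RT₁) = 503×3.54/(8.314×346) = 0.619 mol.
Polytropic n=1.52: T₂ = T₁(V₁/V₂)^(n−1) = 346×(0.261)^0.52 = 172 K; P₂ = P₁(V₁/V₂)^n = 65.3 kPa.
For an ideal gas ΔU = nCvΔT with Cv = (3/2)R = 12.5 J/(mol·K).
ΔU = 0.619×12.5×(172−346) = -1340 J.

-1340 J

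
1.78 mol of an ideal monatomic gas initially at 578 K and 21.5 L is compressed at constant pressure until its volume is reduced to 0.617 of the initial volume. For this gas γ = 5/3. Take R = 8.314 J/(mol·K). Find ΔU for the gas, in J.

-4910 J

P₁ = nRT₁/V₁ = 1.78×8.314×578/21.5 = 398 kPa.
Isobaric: P stays 398 kPa; V/T = const ⇒ T₂ = 357 K, V₂ = 13.3 L.
For an ideal gas ΔU = nCvΔT with Cv = (3/2)R = 12.5 J/(mol·K).
ΔU = 1.78×12.5×(357−578) = -4910 J.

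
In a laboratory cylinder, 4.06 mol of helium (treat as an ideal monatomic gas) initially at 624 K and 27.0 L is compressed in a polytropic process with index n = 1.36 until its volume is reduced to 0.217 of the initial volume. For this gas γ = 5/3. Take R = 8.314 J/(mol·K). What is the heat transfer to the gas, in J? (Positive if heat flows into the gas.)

P₁ = nRT₁/V₁ = 4.06×8.314×624/27.0 = 780 kPa.
Polytropic n=1.36: T₂ = T₁(V₁/V₂)^(n−1) = 624×(4.61)^0.36 = 1080 K; P₂ = P₁(V₁/V₂)^n = 6230 kPa.
W = (P₁V₁−P₂V₂)/(n−1) = (780×27.0−6230×5.86)/0.36 = -42900 J.
ΔU = nCvΔT = 4.06×12.5×(1080−624) = 23200 J.
Q = ΔU + W = -19700 J.

-19700 J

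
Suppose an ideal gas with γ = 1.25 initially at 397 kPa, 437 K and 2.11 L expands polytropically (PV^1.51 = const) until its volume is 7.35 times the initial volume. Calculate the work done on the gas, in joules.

-1050 J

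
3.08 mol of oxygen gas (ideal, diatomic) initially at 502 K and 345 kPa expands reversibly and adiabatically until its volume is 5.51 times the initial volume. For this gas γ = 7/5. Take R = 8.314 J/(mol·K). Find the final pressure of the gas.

31.6 kPa

V₁ = nRT₁/P₁ = 3.08×8.314×502/345 = 37.3 L.
Adiabatic: TV^(γ−1) = const ⇒ T₂ = 502×(0.181)^0.400 = 254 K; PV^γ = const ⇒ P₂ = 31.6 kPa.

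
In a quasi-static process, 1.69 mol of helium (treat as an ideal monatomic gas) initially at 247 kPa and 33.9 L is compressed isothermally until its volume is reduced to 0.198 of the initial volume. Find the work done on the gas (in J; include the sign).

13600 J

T₁ = P₁V₁/(nR) = 247×33.9/(1.69×8.314) = 596 K.
Isothermal: T stays 596 K; PV = const ⇒ V₂ = 6.71 L, P₂ = 1250 kPa.
W = nRT ln(V₂/V₁) = 1.69×8.314×596×ln(0.198) = -13600 J.
Work done on the gas = −W_by = 13600 J.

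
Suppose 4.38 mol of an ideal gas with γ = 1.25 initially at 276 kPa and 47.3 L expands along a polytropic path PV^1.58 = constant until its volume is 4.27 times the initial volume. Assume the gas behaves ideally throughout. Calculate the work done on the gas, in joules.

T₁ = P₁V₁/(nR) = 276×47.3/(4.38×8.314) = 358 K.
Polytropic n=1.58: T₂ = T₁(V₁/V₂)^(n−1) = 358×(0.234)^0.58 = 154 K; P₂ = P₁(V₁/V₂)^n = 27.9 kPa.
W = (P₁V₁−P₂V₂)/(n−1) = (276×47.3−27.9×202)/0.58 = 12800 J.
Work done on the gas = −W_by = -12800 J.

-12800 J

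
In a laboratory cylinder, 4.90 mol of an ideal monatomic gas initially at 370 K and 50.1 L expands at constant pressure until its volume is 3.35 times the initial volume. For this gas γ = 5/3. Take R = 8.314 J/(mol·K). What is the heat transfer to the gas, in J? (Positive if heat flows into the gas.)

P₁ = nRT₁/V₁ = 4.90×8.314×370/50.1 = 301 kPa.
Isobaric: P stays 301 kPa; V/T = const ⇒ T₂ = 1240 K, V₂ = 168 L.
W = PΔV = 301×(168−50.1) kPa·L = 35400 J.
ΔU = nCvΔT = 4.90×12.5×(1240−370) = 53100 J.
Q = ΔU + W = nCpΔT = 88600 J.

88600 J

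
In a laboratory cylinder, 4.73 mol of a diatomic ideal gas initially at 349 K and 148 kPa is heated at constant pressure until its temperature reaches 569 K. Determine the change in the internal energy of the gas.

V₁ = nRT₁/P₁ = 4.73×8.314×349/148 = 92.7 L.
Isobaric: P stays 148 kPa; V/T = const ⇒ T₂ = 569 K, V₂ = 151 L.
For an ideal gas ΔU = nCvΔT with Cv = (5/2)R = 20.8 J/(mol·K).
ΔU = 4.73×20.8×(569−349) = 21600 J.

21600 J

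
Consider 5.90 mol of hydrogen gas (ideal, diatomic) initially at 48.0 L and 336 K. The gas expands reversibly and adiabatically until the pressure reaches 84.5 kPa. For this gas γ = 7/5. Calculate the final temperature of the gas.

225 K

P₁ = nRT₁/V₁ = 5.90×8.314×336/48.0 = 343 kPa.
Adiabatic: T₂/T₁ = (P₂/P₁)^((γ−1)/γ) ⇒ T₂ = 336×(0.246)^0.286 = 225 K; V₂ = 131 L.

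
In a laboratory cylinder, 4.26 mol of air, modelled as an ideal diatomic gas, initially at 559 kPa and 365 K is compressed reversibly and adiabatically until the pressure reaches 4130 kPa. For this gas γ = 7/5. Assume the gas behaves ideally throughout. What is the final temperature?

646 K

V₁ = nRT₁/P₁ = 4.26×8.314×365/559 = 23.1 L.
Adiabatic: T₂/T₁ = (P₂/P₁)^((γ−1)/γ) ⇒ T₂ = 365×(7.39)^0.286 = 646 K; V₂ = 5.54 L.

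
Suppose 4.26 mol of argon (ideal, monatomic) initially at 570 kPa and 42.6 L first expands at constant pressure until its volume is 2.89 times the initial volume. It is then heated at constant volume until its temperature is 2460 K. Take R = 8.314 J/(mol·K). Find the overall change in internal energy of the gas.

94300 J

T₁ = P₁V₁/(nR) = 570×42.6/(4.26×8.314) = 686 K.
Step 1 — Isobaric: P stays 570 kPa; V/T = const ⇒ T₂ = 1980 K, V₂ = 123 L.
W = PΔV = 570×(123−42.6) kPa·L = 45900 J.
ΔU = nCvΔT = 4.26×12.5×(1980−686) = 68800 J.
Q = ΔU + W = nCpΔT = 115000 J.
State after step 1: P = 570 kPa, V = 123 L, T = 1980 K.
Step 2 — Isochoric: V stays 123 L; P/T = const ⇒ T₂ = 2460 K, P₂ = 708 kPa.
W = 0 (no volume change).
ΔU = nCvΔT = 4.26×12.5×(2460−1980) = 25400 J.
Q = ΔU = 25400 J.
Net over both steps: W = 45900 J, Q = 140000 J, ΔU = 94300 J.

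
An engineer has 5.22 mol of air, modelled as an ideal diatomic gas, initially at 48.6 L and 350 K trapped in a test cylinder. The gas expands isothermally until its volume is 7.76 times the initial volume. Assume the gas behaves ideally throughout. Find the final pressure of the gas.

40.3 kPa

P₁ = nRT₁/V₁ = 5.22×8.314×350/48.6 = 313 kPa.
Isothermal: T stays 350 K; PV = const ⇒ V₂ = 377 L, P₂ = 40.3 kPa.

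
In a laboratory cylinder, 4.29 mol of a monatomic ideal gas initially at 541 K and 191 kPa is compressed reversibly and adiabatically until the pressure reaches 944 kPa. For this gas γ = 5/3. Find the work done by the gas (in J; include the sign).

V₁ = nRT₁/P₁ = 4.29×8.314×541/191 = 101 L.
Adiabatic: T₂/T₁ = (P₂/P₁)^((γ−1)/γ) ⇒ T₂ = 541×(4.94)^0.400 = 1030 K; V₂ = 38.7 L.
ΔU = nCvΔT = 4.29×12.5×(1030−541) = 25900 J.
Q = 0 for an adiabatic process, so W = −ΔU = -25900 J.

-25900 J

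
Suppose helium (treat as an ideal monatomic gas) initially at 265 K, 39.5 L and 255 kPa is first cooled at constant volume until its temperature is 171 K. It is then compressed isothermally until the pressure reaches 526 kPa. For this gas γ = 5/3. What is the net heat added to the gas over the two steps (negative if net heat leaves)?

-12900 J

n = P₁V₁/(RT₁) = 255×39.5/(8.314×265) = 4.57 mol.
Step 1 — Isochoric: V stays 39.5 L; P/T = const ⇒ T₂ = 171 K, P₂ = 165 kPa.
W = 0 (no volume change).
ΔU = nCvΔT = 4.57×12.5×(171−265) = -5360 J.
Q = ΔU = -5360 J.
State after step 1: P = 165 kPa, V = 39.5 L, T = 171 K.
Step 2 — Isothermal: T stays 171 K; PV = const ⇒ V₂ = 12.4 L, P₂ = 526 kPa.
ΔU = 0 (ideal gas, T constant).
W = nRT ln(V₂/V₁) = 4.57×8.314×171×ln(0.313) = -7550 J.
Q = ΔU + W = -7550 J.
Net over both steps: W = -7550 J, Q = -12900 J, ΔU = -5360 J.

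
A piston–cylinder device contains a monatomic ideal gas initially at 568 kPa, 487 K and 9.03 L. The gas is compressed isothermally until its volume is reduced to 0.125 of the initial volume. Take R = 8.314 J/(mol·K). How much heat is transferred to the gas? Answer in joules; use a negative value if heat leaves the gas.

n = P₁V₁/(RT₁) = 568×9.03/(8.314×487) = 1.27 mol.
Isothermal: T stays 487 K; PV = const ⇒ V₂ = 1.13 L, P₂ = 4540 kPa.
ΔU = 0 (ideal gas, T constant).
W = nRT ln(V₂/V₁) = 1.27×8.314×487×ln(0.125) = -10700 J.
Q = ΔU + W = -10700 J.

-10700 J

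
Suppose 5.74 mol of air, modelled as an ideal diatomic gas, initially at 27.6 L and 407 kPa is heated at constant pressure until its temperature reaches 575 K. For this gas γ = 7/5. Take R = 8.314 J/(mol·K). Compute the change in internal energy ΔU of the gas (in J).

T₁ = P₁V₁/(nR) = 407×27.6/(5.74×8.314) = 235 K.
Isobaric: P stays 407 kPa; V/T = const ⇒ T₂ = 575 K, V₂ = 67.4 L.
For an ideal gas ΔU = nCvΔT with Cv = (5/2)R = 20.8 J/(mol·K).
ΔU = 5.74×20.8×(575−235) = 40500 J.

40500 J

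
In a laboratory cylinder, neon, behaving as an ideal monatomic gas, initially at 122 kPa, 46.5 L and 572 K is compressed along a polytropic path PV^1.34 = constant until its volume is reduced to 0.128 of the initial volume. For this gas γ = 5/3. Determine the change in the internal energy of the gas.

n = P₁V₁/(RT₁) = 122×46.5/(8.314×572) = 1.19 mol.
Polytropic n=1.34: T₂ = T₁(V₁/V₂)^(n−1) = 572×(7.81)^0.34 = 1150 K; P₂ = P₁(V₁/V₂)^n = 1920 kPa.
For an ideal gas ΔU = nCvΔT with Cv = (3/2)R = 12.5 J/(mol·K).
ΔU = 1.19×12.5×(1150−572) = 8610 J.

8610 J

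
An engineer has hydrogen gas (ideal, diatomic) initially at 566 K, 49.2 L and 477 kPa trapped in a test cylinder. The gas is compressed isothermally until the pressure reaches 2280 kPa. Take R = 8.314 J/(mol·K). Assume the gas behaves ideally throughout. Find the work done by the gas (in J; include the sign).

-36700 J

n = P₁V₁/(RT₁) = 477×49.2/(8.314×566) = 4.99 mol.
Isothermal: T stays 566 K; PV = const ⇒ V₂ = 10.3 L, P₂ = 2280 kPa.
W = nRT ln(V₂/V₁) = 4.99×8.314×566×ln(0.209) = -36700 J.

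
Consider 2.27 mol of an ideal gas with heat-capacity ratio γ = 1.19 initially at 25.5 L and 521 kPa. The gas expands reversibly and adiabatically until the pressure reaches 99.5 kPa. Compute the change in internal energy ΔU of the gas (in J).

-16200 J

T₁ = P₁V₁/(nR) = 521×25.5/(2.27×8.314) = 704 K.
Adiabatic: T₂/T₁ = (P₂/P₁)^((γ−1)/γ) ⇒ T₂ = 704×(0.191)^0.160 = 540 K; V₂ = 103 L.
For an ideal gas ΔU = nCvΔT with Cv = R/(γ−1) = 43.8 J/(mol·K).
ΔU = 2.27×43.8×(540−704) = -16200 J.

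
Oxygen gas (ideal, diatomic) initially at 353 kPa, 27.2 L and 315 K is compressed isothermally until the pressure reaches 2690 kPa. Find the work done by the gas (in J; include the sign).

n = P₁V₁/(RT₁) = 353×27.2/(8.314×315) = 3.67 mol.
Isothermal: T stays 315 K; PV = const ⇒ V₂ = 3.57 L, P₂ = 2690 kPa.
W = nRT ln(V₂/V₁) = 3.67×8.314×315×ln(0.131) = -19500 J.

-19500 J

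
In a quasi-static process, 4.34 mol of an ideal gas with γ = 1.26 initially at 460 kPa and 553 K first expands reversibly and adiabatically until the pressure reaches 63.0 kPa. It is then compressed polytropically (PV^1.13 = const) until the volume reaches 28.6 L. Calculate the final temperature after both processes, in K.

V₁ = nRT₁/P₁ = 4.34×8.314×553/460 = 43.4 L.
Step 1 — Adiabatic: T₂/T₁ = (P₂/P₁)^((γ−1)/γ) ⇒ T₂ = 553×(0.137)^0.206 = 367 K; V₂ = 210 L.
ΔU = nCvΔT = 4.34×32.0×(367−553) = -25800 J.
Q = 0 for an adiabatic process, so W = −ΔU = 25800 J.
State after step 1: P = 63.0 kPa, V = 210 L, T = 367 K.
Step 2 — Polytropic n=1.13: T₂ = T₁(V₁/V₂)^(n−1) = 367×(7.35)^0.13 = 476 K; P₂ = P₁(V₁/V₂)^n = 600 kPa.
W = (P₁V₁−P₂V₂)/(n−1) = (63.0×210−600×28.6)/0.13 = -30100 J.
ΔU = nCvΔT = 4.34×32.0×(476−367) = 15100 J.
Q = ΔU + W = -15100 J.
Net over both steps: W = -4320 J, Q = -15100 J, ΔU = -10800 J.

476 K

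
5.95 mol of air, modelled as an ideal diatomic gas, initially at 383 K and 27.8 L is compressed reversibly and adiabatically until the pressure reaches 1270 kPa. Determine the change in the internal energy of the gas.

P₁ = nRT₁/V₁ = 5.95×8.314×383/27.8 = 682 kPa.
Adiabatic: T₂/T₁ = (P₂/P₁)^((γ−1)/γ) ⇒ T₂ = 383×(1.86)^0.286 = 458 K; V₂ = 17.8 L.
For an ideal gas ΔU = nCvΔT with Cv = (5/2)R = 20.8 J/(mol·K).
ΔU = 5.95×20.8×(458−383) = 9220 J.

9220 J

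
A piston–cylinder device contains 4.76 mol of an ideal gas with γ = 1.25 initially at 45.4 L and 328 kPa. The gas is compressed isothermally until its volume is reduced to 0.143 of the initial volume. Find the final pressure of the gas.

2290 kPa

T₁ = P₁V₁/(nR) = 328×45.4/(4.76×8.314) = 376 K.
Isothermal: T stays 376 K; PV = const ⇒ V₂ = 6.49 L, P₂ = 2290 kPa.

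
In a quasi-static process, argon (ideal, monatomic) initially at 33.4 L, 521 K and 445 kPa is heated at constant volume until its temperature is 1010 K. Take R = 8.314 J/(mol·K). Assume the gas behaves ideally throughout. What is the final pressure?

Isochoric: V stays 33.4 L; P/T = const ⇒ T₂ = 1010 K, P₂ = 863 kPa.

863 kPa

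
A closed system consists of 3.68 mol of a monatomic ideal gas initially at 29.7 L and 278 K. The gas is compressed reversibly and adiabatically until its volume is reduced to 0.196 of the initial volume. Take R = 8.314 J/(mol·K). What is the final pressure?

4330 kPa

P₁ = nRT₁/V₁ = 3.68×8.314×278/29.7 = 286 kPa.
Adiabatic: TV^(γ−1) = const ⇒ T₂ = 278×(5.10)^0.667 = 824 K; PV^γ = const ⇒ P₂ = 4330 kPa.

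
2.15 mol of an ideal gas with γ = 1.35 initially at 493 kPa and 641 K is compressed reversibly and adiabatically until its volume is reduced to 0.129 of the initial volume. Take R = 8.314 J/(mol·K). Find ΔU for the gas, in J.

V₁ = nRT₁/P₁ = 2.15×8.314×641/493 = 23.2 L.
Adiabatic: TV^(γ−1) = const ⇒ T₂ = 641×(7.75)^0.350 = 1310 K; PV^γ = const ⇒ P₂ = 7830 kPa.
For an ideal gas ΔU = nCvΔT with Cv = R/(γ−1) = 23.8 J/(mol·K).
ΔU = 2.15×23.8×(1310−641) = 34300 J.

34300 J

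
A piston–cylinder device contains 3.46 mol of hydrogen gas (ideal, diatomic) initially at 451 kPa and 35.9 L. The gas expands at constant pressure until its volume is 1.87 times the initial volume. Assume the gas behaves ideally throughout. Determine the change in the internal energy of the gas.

35200 J

T₁ = P₁V₁/(nR) = 451×35.9/(3.46×8.314) = 563 K.
Isobaric: P stays 451 kPa; V/T = const ⇒ T₂ = 1050 K, V₂ = 67.1 L.
For an ideal gas ΔU = nCvΔT with Cv = (5/2)R = 20.8 J/(mol·K).
ΔU = 3.46×20.8×(1050−563) = 35200 J.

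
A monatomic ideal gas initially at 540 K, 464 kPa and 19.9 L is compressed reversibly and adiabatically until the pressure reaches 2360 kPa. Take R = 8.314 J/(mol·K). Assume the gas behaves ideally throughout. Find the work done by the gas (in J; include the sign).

n = P₁V₁/(RT₁) = 464×19.9/(8.314×540) = 2.06 mol.
Adiabatic: T₂/T₁ = (P₂/P₁)^((γ−1)/γ) ⇒ T₂ = 540×(5.09)^0.400 = 1040 K; V₂ = 7.50 L.
ΔU = nCvΔT = 2.06×12.5×(1040−540) = 12700 J.
Q = 0 for an adiabatic process, so W = −ΔU = -12700 J.

-12700 J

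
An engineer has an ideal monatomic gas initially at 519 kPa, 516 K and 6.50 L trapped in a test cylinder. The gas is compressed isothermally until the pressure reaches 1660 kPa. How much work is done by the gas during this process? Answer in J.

n = P₁V₁/(RT₁) = 519×6.50/(8.314×516) = 0.786 mol.
Isothermal: T stays 516 K; PV = const ⇒ V₂ = 2.03 L, P₂ = 1660 kPa.
W = nRT ln(V₂/V₁) = 0.786×8.314×516×ln(0.313) = -3920 J.

-3920 J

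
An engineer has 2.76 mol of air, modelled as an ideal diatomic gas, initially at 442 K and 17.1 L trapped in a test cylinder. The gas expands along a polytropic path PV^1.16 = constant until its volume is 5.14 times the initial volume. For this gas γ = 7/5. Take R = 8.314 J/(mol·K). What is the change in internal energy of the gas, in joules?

-5840 J

P₁ = nRT₁/V₁ = 2.76×8.314×442/17.1 = 593 kPa.
Polytropic n=1.16: T₂ = T₁(V₁/V₂)^(n−1) = 442×(0.195)^0.16 = 340 K; P₂ = P₁(V₁/V₂)^n = 88.8 kPa.
For an ideal gas ΔU = nCvΔT with Cv = (5/2)R = 20.8 J/(mol·K).
ΔU = 2.76×20.8×(340−442) = -5840 J.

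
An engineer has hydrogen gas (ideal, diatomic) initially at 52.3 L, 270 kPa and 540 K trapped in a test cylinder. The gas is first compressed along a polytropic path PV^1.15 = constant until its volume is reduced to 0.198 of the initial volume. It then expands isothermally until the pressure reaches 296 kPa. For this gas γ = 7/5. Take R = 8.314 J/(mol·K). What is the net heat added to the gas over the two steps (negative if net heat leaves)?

n = P₁V₁/(RT₁) = 270×52.3/(8.314×540) = 3.15 mol.
Step 1 — Polytropic n=1.15: T₂ = T₁(V₁/V₂)^(n−1) = 540×(5.05)^0.15 = 688 K; P₂ = P₁(V₁/V₂)^n = 1740 kPa.
W = (P₁V₁−P₂V₂)/(n−1) = (270×52.3−1740×10.4)/0.15 = -25900 J.
ΔU = nCvΔT = 3.15×20.8×(688−540) = 9710 J.
Q = ΔU + W = -16200 J.
State after step 1: P = 1740 kPa, V = 10.4 L, T = 688 K.
Step 2 — Isothermal: T stays 688 K; PV = const ⇒ V₂ = 60.8 L, P₂ = 296 kPa.
ΔU = 0 (ideal gas, T constant).
W = nRT ln(V₂/V₁) = 3.15×8.314×688×ln(5.87) = 31900 J.
Q = ΔU + W = 31900 J.
Net over both steps: W = 5990 J, Q = 15700 J, ΔU = 9710 J.

15700 J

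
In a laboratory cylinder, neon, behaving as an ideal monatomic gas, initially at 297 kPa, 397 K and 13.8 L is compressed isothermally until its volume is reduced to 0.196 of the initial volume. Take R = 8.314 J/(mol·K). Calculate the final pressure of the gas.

Isothermal: T stays 397 K; PV = const ⇒ V₂ = 2.70 L, P₂ = 1520 kPa.

1520 kPa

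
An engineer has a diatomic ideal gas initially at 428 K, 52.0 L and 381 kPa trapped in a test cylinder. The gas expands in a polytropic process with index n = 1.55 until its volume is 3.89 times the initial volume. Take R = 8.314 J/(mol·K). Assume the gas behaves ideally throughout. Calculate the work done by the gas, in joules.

n = P₁V₁/(RT₁) = 381×52.0/(8.314×428) = 5.57 mol.
Polytropic n=1.55: T₂ = T₁(V₁/V₂)^(n−1) = 428×(0.257)^0.55 = 203 K; P₂ = P₁(V₁/V₂)^n = 46.4 kPa.
W = (P₁V₁−P₂V₂)/(n−1) = (381×52.0−46.4×202)/0.55 = 19000 J.

19000 J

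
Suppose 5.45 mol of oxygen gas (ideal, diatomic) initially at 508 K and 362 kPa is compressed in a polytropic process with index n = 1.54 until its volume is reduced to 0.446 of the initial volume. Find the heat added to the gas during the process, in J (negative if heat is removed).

V₁ = nRT₁/P₁ = 5.45×8.314×508/362 = 63.6 L.
Polytropic n=1.54: T₂ = T₁(V₁/V₂)^(n−1) = 508×(2.24)^0.54 = 786 K; P₂ = P₁(V₁/V₂)^n = 1260 kPa.
W = (P₁V₁−P₂V₂)/(n−1) = (362×63.6−1260×28.4)/0.54 = -23300 J.
ΔU = nCvΔT = 5.45×20.8×(786−508) = 31500 J.
Q = ΔU + W = 8150 J.

8150 J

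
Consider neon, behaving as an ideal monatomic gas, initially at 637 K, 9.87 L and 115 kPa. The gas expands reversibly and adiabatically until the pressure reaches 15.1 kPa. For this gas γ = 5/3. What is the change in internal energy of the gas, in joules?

n = P₁V₁/(RT₁) = 115×9.87/(8.314×637) = 0.214 mol.
Adiabatic: T₂/T₁ = (P₂/P₁)^((γ−1)/γ) ⇒ T₂ = 637×(0.131)^0.400 = 283 K; V₂ = 33.4 L.
For an ideal gas ΔU = nCvΔT with Cv = (3/2)R = 12.5 J/(mol·K).
ΔU = 0.214×12.5×(283−637) = -947 J.

-947 J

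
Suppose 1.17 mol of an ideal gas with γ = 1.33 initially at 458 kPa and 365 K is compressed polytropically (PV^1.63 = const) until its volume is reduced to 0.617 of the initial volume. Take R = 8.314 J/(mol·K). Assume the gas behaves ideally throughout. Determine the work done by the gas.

-2000 J

V₁ = nRT₁/P₁ = 1.17×8.314×365/458 = 7.75 L.
Polytropic n=1.63: T₂ = T₁(V₁/V₂)^(n−1) = 365×(1.62)^0.63 = 495 K; P₂ = P₁(V₁/V₂)^n = 1010 kPa.
W = (P₁V₁−P₂V₂)/(n−1) = (458×7.75−1010×4.78)/0.63 = -2000 J.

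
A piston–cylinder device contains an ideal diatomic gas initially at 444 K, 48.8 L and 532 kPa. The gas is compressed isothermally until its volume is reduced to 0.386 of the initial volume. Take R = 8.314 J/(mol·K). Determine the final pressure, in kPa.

1380 kPa

Isothermal: T stays 444 K; PV = const ⇒ V₂ = 18.8 L, P₂ = 1380 kPa.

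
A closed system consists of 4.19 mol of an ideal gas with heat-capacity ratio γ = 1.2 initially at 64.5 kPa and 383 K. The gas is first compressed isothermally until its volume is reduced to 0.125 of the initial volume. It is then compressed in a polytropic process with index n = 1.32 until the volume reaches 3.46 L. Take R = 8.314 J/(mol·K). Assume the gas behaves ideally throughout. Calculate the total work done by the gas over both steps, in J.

V₁ = nRT₁/P₁ = 4.19×8.314×383/64.5 = 207 L.
Step 1 — Isothermal: T stays 383 K; PV = const ⇒ V₂ = 25.9 L, P₂ = 516 kPa.
ΔU = 0 (ideal gas, T constant).
W = nRT ln(V₂/V₁) = 4.19×8.314×383×ln(0.125) = -27700 J.
Q = ΔU + W = -27700 J.
State after step 1: P = 516 kPa, V = 25.9 L, T = 383 K.
Step 2 — Polytropic n=1.32: T₂ = T₁(V₁/V₂)^(n−1) = 383×(7.47)^0.32 = 729 K; P₂ = P₁(V₁/V₂)^n = 7340 kPa.
W = (P₁V₁−P₂V₂)/(n−1) = (516×25.9−7340×3.46)/0.32 = -37700 J.
ΔU = nCvΔT = 4.19×41.6×(729−383) = 60300 J.
Q = ΔU + W = 22600 J.
Net over both steps: W = -65400 J, Q = -5150 J, ΔU = 60300 J.

-65400 J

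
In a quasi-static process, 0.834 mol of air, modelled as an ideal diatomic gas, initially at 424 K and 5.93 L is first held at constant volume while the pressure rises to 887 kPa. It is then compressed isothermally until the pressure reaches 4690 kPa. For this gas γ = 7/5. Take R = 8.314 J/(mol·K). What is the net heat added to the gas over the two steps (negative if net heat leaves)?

-2960 J

P₁ = nRT₁/V₁ = 0.834×8.314×424/5.93 = 496 kPa.
Step 1 — Isochoric: V stays 5.93 L; P/T = const ⇒ T₂ = 759 K, P₂ = 887 kPa.
W = 0 (no volume change).
ΔU = nCvΔT = 0.834×20.8×(759−424) = 5800 J.
Q = ΔU = 5800 J.
State after step 1: P = 887 kPa, V = 5.93 L, T = 759 K.
Step 2 — Isothermal: T stays 759 K; PV = const ⇒ V₂ = 1.12 L, P₂ = 4690 kPa.
ΔU = 0 (ideal gas, T constant).
W = nRT ln(V₂/V₁) = 0.834×8.314×759×ln(0.189) = -8760 J.
Q = ΔU + W = -8760 J.
Net over both steps: W = -8760 J, Q = -2960 J, ΔU = 5800 J.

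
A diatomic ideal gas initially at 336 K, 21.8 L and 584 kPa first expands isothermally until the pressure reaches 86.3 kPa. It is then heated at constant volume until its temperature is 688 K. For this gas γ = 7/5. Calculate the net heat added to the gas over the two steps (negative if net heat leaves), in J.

57700 J

n = P₁V₁/(RT₁) = 584×21.8/(8.314×336) = 4.56 mol.
Step 1 — Isothermal: T stays 336 K; PV = const ⇒ V₂ = 148 L, P₂ = 86.3 kPa.
ΔU = 0 (ideal gas, T constant).
W = nRT ln(V₂/V₁) = 4.56×8.314×336×ln(6.77) = 24300 J.
Q = ΔU + W = 24300 J.
State after step 1: P = 86.3 kPa, V = 148 L, T = 336 K.
Step 2 — Isochoric: V stays 148 L; P/T = const ⇒ T₂ = 688 K, P₂ = 177 kPa.
W = 0 (no volume change).
ΔU = nCvΔT = 4.56×20.8×(688−336) = 33300 J.
Q = ΔU = 33300 J.
Net over both steps: W = 24300 J, Q = 57700 J, ΔU = 33300 J.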